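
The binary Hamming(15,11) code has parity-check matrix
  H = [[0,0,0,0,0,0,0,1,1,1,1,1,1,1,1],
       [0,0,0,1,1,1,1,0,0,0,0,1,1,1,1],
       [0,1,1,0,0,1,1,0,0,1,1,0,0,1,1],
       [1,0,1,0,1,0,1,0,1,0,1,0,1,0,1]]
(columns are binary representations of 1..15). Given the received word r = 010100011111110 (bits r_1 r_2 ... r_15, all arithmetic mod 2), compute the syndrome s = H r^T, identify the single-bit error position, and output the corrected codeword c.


s = (1, 0, 0, 1)^T, error position = 9, corrected codeword c = 010100010111110

Compute s = H r^T mod 2 one row at a time:
  s_1 = 1 + 1 + 1 + 1 + 1 + 1 + 1 + 0 = 7 ≡ 1 (mod 2).
  s_2 = 1 + 0 + 0 + 0 + 1 + 1 + 1 + 0 = 4 ≡ 0 (mod 2).
  s_3 = 1 + 0 + 0 + 0 + 1 + 1 + 1 + 0 = 4 ≡ 0 (mod 2).
  s_4 = 0 + 0 + 0 + 0 + 1 + 1 + 1 + 0 = 3 ≡ 1 (mod 2).
s = (1, 0, 0, 1)^T — this equals column 9 of H (binary 1001), so error is at position 9.
Correct: flip bit 9 of r = 010100011111110 to get c = 010100010111110.


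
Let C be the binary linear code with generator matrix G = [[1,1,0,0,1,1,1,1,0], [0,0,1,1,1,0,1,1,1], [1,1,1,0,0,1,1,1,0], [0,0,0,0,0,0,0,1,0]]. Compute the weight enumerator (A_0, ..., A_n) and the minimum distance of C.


Weight distribution: A_0 = 1, A_1 = 1, A_2 = 1, A_3 = 2, A_4 = 1, A_5 = 3, A_6 = 5, A_7 = 2. Minimum distance d = 1.

Enumerate all 2^4 = 16 messages m ∈ F_2^4.
For each, compute codeword c = mG in F_2^9, then tally its weight.
  m = 0000 → c = 000000000, weight = 0.
  m = 1000 → c = 110011110, weight = 6.
  m = 0100 → c = 001110111, weight = 6.
  m = 1100 → c = 111101001, weight = 6.
  m = 0010 → c = 111001110, weight = 6.
  m = 1010 → c = 001010000, weight = 2.
  m = 0110 → c = 110111001, weight = 6.
  m = 1110 → c = 000100111, weight = 4.
  m = 0001 → c = 000000010, weight = 1.
  m = 1001 → c = 110011100, weight = 5.
  m = 0101 → c = 001110101, weight = 5.
  m = 1101 → c = 111101011, weight = 7.
  m = 0011 → c = 111001100, weight = 5.
  m = 1011 → c = 001010010, weight = 3.
  m = 0111 → c = 110111011, weight = 7.
  m = 1111 → c = 000100101, weight = 3.
Tally weights:
  weight 0: 1 codewords.
  weight 1: 1 codewords.
  weight 2: 1 codewords.
  weight 3: 2 codewords.
  weight 4: 1 codewords.
  weight 5: 3 codewords.
  weight 6: 5 codewords.
  weight 7: 2 codewords.
Minimum distance d = smallest w > 0 with A_w > 0 = 1.
Sanity: Σ A_w = 16 = 2^4 = 16 ✓.


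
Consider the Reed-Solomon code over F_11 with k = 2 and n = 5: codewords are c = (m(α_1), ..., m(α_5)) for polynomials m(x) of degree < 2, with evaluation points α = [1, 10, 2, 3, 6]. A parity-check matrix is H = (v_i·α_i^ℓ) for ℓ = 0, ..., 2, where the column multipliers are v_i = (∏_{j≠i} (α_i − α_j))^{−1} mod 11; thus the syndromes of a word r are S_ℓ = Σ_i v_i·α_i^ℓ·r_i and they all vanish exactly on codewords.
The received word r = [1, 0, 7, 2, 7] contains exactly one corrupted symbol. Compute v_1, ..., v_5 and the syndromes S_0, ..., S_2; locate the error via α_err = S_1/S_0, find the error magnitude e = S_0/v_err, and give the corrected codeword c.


S = (10, 5, 8), error at position 5, error magnitude e = 9, c = [1, 0, 7, 2, 9].

Step 1: column multipliers v_i = (∏_{j≠i}(α_i − α_j))^{−1} mod 11.
  i = 1 (α = 1): (1−10)(1−2)(1−3)(1−6) = (−9)·(−1)·(−2)·(−5) = 90 ≡ 2, so v_1 = 2^{−1} = 6 (mod 11).
  i = 2 (α = 10): (10−1)(10−2)(10−3)(10−6) = 9·8·7·4 = 2016 ≡ 3, so v_2 = 3^{−1} = 4 (mod 11).
  i = 3 (α = 2): (2−1)(2−10)(2−3)(2−6) = 1·(−8)·(−1)·(−4) = −32 ≡ 1, so v_3 = 1^{−1} = 1 (mod 11).
  i = 4 (α = 3): (3−1)(3−10)(3−2)(3−6) = 2·(−7)·1·(−3) = 42 ≡ 9, so v_4 = 9^{−1} = 5 (mod 11).
  i = 5 (α = 6): (6−1)(6−10)(6−2)(6−3) = 5·(−4)·4·3 = −240 ≡ 2, so v_5 = 2^{−1} = 6 (mod 11).
  v = [6, 4, 1, 5, 6].
Step 2: syndromes of r = [1, 0, 7, 2, 7] (all sums mod 11).
  S_0 = Σ v_i r_i = 6·1 + 4·0 + 1·7 + 5·2 + 6·7 = 65 ≡ 10.
  S_1 = Σ v_i α_i r_i = 6·1·1 + 4·10·0 + 1·2·7 + 5·3·2 + 6·6·7 = 302 ≡ 5.
  α_i^2 mod 11 = [1, 1, 4, 9, 3].
  S_2 = Σ v_i α_i^2 r_i = 6·1·1 + 4·1·0 + 1·4·7 + 5·9·2 + 6·3·7 = 250 ≡ 8.
  S = (10, 5, 8) ≠ 0, so r is not a codeword (an error is present).
Step 3: locate the error. For a single error e at position i, S_ℓ = v_i·e·α_i^ℓ, so α_err = S_1/S_0.
  S_0^{−1} = 10^{−1} = 10 (mod 11), so α_err = 5·10 = 50 ≡ 6 = α_5. Error position i = 5.
  Consistency check: S_2/S_1 = 8·9 = 72 ≡ 6 = α_err ✓ (single-error assumption holds).
Step 4: error magnitude e = S_0/v_5 = S_0·∏_{j≠5}(α_5 − α_j) = 10·2 = 20 ≡ 9 (mod 11).
Step 5: correct position 5: c_5 = r_5 − e = 7 − 9 ≡ 9 (mod 11). Hence c = [1, 0, 7, 2, 9].
  Check: interpolating c through the α_i gives m(x) = 6 + 6·x (degree < 2) with m(α_i) = c_i for every i, so c is indeed a codeword.


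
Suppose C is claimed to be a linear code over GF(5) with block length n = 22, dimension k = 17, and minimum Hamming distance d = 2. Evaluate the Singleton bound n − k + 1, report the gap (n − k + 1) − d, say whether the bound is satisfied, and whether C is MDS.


Singleton RHS = n − k + 1 = 6, slack = 4, bound satisfied, not MDS.

Singleton bound: d ≤ n − k + 1.
Here n = 22, k = 17, so n − k + 1 = 6.
Given d = 2, check d ≤ 6: YES.
Slack = (n − k + 1) − d = 4.
The code is NOT MDS (slack = 4 > 0).
Description: the claimed parameters are [22, 17, 2]_5; such a code would be non-MDS.


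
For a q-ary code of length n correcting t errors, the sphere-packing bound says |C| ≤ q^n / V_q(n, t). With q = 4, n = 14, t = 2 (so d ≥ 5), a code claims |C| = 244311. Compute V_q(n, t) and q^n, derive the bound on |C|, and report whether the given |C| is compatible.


V_q(n, t) = 862, q^n = 268435456, Hamming bound = 311410, |C| = 244311 ≤ bound (satisfied).

Step 1: Compute V_q(n, t) = Σ_{j=0}^2 C(n, j) (q−1)^j.
  j = 0: C(14,0)·(3)^0 = 1·1 = 1.
  j = 1: C(14,1)·(3)^1 = 14·3 = 42.
  j = 2: C(14,2)·(3)^2 = 91·9 = 819.
  V_q(n, t) = 1 + 42 + 819 = 862.
Step 2: q^n = 4^14 = 268435456.
Step 3: Hamming bound ⌊q^n / V_q(n,t)⌋ = ⌊268435456/862⌋ = 311410.
Step 4: Compare |C| = 244311 to 311410: satisfied.
The claimed |C| lies below the Hamming bound.


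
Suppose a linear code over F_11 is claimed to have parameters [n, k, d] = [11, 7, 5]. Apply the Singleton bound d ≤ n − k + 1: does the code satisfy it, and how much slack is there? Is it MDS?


Singleton RHS = n − k + 1 = 5, slack = 0, bound satisfied, MDS.

Singleton bound: d ≤ n − k + 1.
Here n = 11, k = 7, so n − k + 1 = 5.
Given d = 5, check d ≤ 5: YES.
Slack = (n − k + 1) − d = 0.
The code is MDS (slack = 0).
Description: the claimed parameters are [11, 7, 5]_11; such a code would be MDS (meets Singleton bound).


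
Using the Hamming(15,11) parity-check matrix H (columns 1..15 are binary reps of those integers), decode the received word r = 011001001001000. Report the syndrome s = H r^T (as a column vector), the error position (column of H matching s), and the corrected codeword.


s = (0, 0, 1, 0)^T, error position = 2, corrected codeword c = 001001001001000

Compute s = H r^T mod 2 one row at a time:
  s_1 = 0 + 1 + 0 + 0 + 1 + 0 + 0 + 0 = 2 ≡ 0 (mod 2).
  s_2 = 0 + 0 + 1 + 0 + 1 + 0 + 0 + 0 = 2 ≡ 0 (mod 2).
  s_3 = 1 + 1 + 1 + 0 + 0 + 0 + 0 + 0 = 3 ≡ 1 (mod 2).
  s_4 = 0 + 1 + 0 + 0 + 1 + 0 + 0 + 0 = 2 ≡ 0 (mod 2).
s = (0, 0, 1, 0)^T — this equals column 2 of H (binary 0010), so error is at position 2.
Correct: flip bit 2 of r = 011001001001000 to get c = 001001001001000.


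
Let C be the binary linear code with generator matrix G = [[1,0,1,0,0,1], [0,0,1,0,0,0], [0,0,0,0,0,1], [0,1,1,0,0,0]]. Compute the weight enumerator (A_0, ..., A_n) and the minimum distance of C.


Weight distribution: A_0 = 1, A_1 = 4, A_2 = 6, A_3 = 4, A_4 = 1. Minimum distance d = 1.

Enumerate all 2^4 = 16 messages m ∈ F_2^4.
For each, compute codeword c = mG in F_2^6, then tally its weight.
  m = 0000 → c = 000000, weight = 0.
  m = 1000 → c = 101001, weight = 3.
  m = 0100 → c = 001000, weight = 1.
  m = 1100 → c = 100001, weight = 2.
  m = 0010 → c = 000001, weight = 1.
  m = 1010 → c = 101000, weight = 2.
  m = 0110 → c = 001001, weight = 2.
  m = 1110 → c = 100000, weight = 1.
  m = 0001 → c = 011000, weight = 2.
  m = 1001 → c = 110001, weight = 3.
  m = 0101 → c = 010000, weight = 1.
  m = 1101 → c = 111001, weight = 4.
  m = 0011 → c = 011001, weight = 3.
  m = 1011 → c = 110000, weight = 2.
  m = 0111 → c = 010001, weight = 2.
  m = 1111 → c = 111000, weight = 3.
Tally weights:
  weight 0: 1 codewords.
  weight 1: 4 codewords.
  weight 2: 6 codewords.
  weight 3: 4 codewords.
  weight 4: 1 codewords.
Minimum distance d = smallest w > 0 with A_w > 0 = 1.
Sanity: Σ A_w = 16 = 2^4 = 16 ✓.


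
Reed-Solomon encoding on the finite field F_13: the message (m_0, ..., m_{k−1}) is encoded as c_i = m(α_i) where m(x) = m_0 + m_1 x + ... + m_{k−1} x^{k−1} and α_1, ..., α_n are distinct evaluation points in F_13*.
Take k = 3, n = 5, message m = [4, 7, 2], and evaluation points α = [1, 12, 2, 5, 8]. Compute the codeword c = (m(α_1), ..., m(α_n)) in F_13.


c = [0, 12, 0, 11, 6]

Message polynomial: m(x) = 4 + 7·x + 2·x^2 (mod 13).
For each evaluation point α_i, compute m(α_i) mod 13:
  α_1 = 1: Horner steps 2 → 9 → 0, so m(1) = 0.
  α_2 = 12: Horner steps 2 → 5 → 12, so m(12) = 12.
  α_3 = 2: Horner steps 2 → 11 → 0, so m(2) = 0.
  α_4 = 5: Horner steps 2 → 4 → 11, so m(5) = 11.
  α_5 = 8: Horner steps 2 → 10 → 6, so m(8) = 6.
Codeword c = [0, 12, 0, 11, 6] ∈ F_13^5.


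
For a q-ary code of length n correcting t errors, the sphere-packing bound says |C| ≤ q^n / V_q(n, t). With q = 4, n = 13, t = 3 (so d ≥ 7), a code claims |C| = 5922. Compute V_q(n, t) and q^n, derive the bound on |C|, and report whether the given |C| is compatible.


V_q(n, t) = 8464, q^n = 67108864, Hamming bound = 7928, |C| = 5922 ≤ bound (satisfied).

Step 1: Compute V_q(n, t) = Σ_{j=0}^3 C(n, j) (q−1)^j.
  j = 0: C(13,0)·(3)^0 = 1·1 = 1.
  j = 1: C(13,1)·(3)^1 = 13·3 = 39.
  j = 2: C(13,2)·(3)^2 = 78·9 = 702.
  j = 3: C(13,3)·(3)^3 = 286·27 = 7722.
  V_q(n, t) = 1 + 39 + 702 + 7722 = 8464.
Step 2: q^n = 4^13 = 67108864.
Step 3: Hamming bound ⌊q^n / V_q(n,t)⌋ = ⌊67108864/8464⌋ = 7928.
Step 4: Compare |C| = 5922 to 7928: satisfied.
The claimed |C| lies below the Hamming bound.


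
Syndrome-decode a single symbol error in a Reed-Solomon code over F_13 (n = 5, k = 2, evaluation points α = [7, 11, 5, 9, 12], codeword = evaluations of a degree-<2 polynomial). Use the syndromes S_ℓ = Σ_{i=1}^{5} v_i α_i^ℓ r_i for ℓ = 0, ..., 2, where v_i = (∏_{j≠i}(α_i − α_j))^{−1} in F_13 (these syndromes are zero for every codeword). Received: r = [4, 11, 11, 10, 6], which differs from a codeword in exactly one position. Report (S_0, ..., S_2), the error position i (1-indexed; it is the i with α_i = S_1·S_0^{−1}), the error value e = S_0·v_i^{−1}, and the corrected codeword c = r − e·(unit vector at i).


S = (2, 9, 8), error at position 2, error magnitude e = 8, c = [4, 3, 11, 10, 6].

Step 1: column multipliers v_i = (∏_{j≠i}(α_i − α_j))^{−1} mod 13.
  i = 1 (α = 7): (7−11)(7−5)(7−9)(7−12) = (−4)·2·(−2)·(−5) = −80 ≡ 11, so v_1 = 11^{−1} = 6 (mod 13).
  i = 2 (α = 11): (11−7)(11−5)(11−9)(11−12) = 4·6·2·(−1) = −48 ≡ 4, so v_2 = 4^{−1} = 10 (mod 13).
  i = 3 (α = 5): (5−7)(5−11)(5−9)(5−12) = (−2)·(−6)·(−4)·(−7) = 336 ≡ 11, so v_3 = 11^{−1} = 6 (mod 13).
  i = 4 (α = 9): (9−7)(9−11)(9−5)(9−12) = 2·(−2)·4·(−3) = 48 ≡ 9, so v_4 = 9^{−1} = 3 (mod 13).
  i = 5 (α = 12): (12−7)(12−11)(12−5)(12−9) = 5·1·7·3 = 105 ≡ 1, so v_5 = 1^{−1} = 1 (mod 13).
  v = [6, 10, 6, 3, 1].
Step 2: syndromes of r = [4, 11, 11, 10, 6] (all sums mod 13).
  S_0 = Σ v_i r_i = 6·4 + 10·11 + 6·11 + 3·10 + 1·6 = 236 ≡ 2.
  S_1 = Σ v_i α_i r_i = 6·7·4 + 10·11·11 + 6·5·11 + 3·9·10 + 1·12·6 = 2050 ≡ 9.
  α_i^2 mod 13 = [10, 4, 12, 3, 1].
  S_2 = Σ v_i α_i^2 r_i = 6·10·4 + 10·4·11 + 6·12·11 + 3·3·10 + 1·1·6 = 1568 ≡ 8.
  S = (2, 9, 8) ≠ 0, so r is not a codeword (an error is present).
Step 3: locate the error. For a single error e at position i, S_ℓ = v_i·e·α_i^ℓ, so α_err = S_1/S_0.
  S_0^{−1} = 2^{−1} = 7 (mod 13), so α_err = 9·7 = 63 ≡ 11 = α_2. Error position i = 2.
  Consistency check: S_2/S_1 = 8·3 = 24 ≡ 11 = α_err ✓ (single-error assumption holds).
Step 4: error magnitude e = S_0/v_2 = S_0·∏_{j≠2}(α_2 − α_j) = 2·4 = 8 ≡ 8 (mod 13).
Step 5: correct position 2: c_2 = r_2 − e = 11 − 8 ≡ 3 (mod 13). Hence c = [4, 3, 11, 10, 6].
  Check: interpolating c through the α_i gives m(x) = 9 + 3·x (degree < 2) with m(α_i) = c_i for every i, so c is indeed a codeword.


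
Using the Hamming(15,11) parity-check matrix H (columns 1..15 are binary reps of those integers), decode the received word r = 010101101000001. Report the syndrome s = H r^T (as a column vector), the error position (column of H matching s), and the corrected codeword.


s = (0, 0, 0, 1)^T, error position = 1, corrected codeword c = 110101101000001

Compute s = H r^T mod 2 one row at a time:
  s_1 = 0 + 1 + 0 + 0 + 0 + 0 + 0 + 1 = 2 ≡ 0 (mod 2).
  s_2 = 1 + 0 + 1 + 1 + 0 + 0 + 0 + 1 = 4 ≡ 0 (mod 2).
  s_3 = 1 + 0 + 1 + 1 + 0 + 0 + 0 + 1 = 4 ≡ 0 (mod 2).
  s_4 = 0 + 0 + 0 + 1 + 1 + 0 + 0 + 1 = 3 ≡ 1 (mod 2).
s = (0, 0, 0, 1)^T — this equals column 1 of H (binary 0001), so error is at position 1.
Correct: flip bit 1 of r = 010101101000001 to get c = 110101101000001.


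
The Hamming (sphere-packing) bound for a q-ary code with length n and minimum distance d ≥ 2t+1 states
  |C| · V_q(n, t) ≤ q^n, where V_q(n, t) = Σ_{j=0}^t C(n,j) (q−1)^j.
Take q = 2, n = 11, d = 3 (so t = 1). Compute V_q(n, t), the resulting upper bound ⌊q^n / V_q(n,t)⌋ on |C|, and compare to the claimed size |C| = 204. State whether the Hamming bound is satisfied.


V_q(n, t) = 12, q^n = 2048, Hamming bound = 170, |C| = 204 > bound (violated).

Step 1: Compute V_q(n, t) = Σ_{j=0}^1 C(n, j) (q−1)^j.
  j = 0: C(11,0)·(1)^0 = 1·1 = 1.
  j = 1: C(11,1)·(1)^1 = 11·1 = 11.
  V_q(n, t) = 1 + 11 = 12.
Step 2: q^n = 2^11 = 2048.
Step 3: Hamming bound ⌊q^n / V_q(n,t)⌋ = ⌊2048/12⌋ = 170.
Step 4: Compare |C| = 204 to 170: violated.
The claimed |C| lies above the Hamming bound, so no 2-ary code of length 11 with d ≥ 3 can have 204 codewords.


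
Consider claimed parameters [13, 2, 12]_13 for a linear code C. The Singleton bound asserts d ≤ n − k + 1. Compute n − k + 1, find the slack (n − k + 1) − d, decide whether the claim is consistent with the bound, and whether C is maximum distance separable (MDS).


Singleton RHS = n − k + 1 = 12, slack = 0, bound satisfied, MDS.

Singleton bound: d ≤ n − k + 1.
Here n = 13, k = 2, so n − k + 1 = 12.
Given d = 12, check d ≤ 12: YES.
Slack = (n − k + 1) − d = 0.
The code is MDS (slack = 0).
Description: the claimed parameters are [13, 2, 12]_13; such a code would be MDS (meets Singleton bound).


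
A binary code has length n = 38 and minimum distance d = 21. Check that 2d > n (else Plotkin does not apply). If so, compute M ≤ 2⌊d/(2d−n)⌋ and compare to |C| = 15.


Plotkin bound M ≤ 10; given |C| = 15 > bound (violated).

Check applicability: 2d = 42, n = 38.
2d − n = 4 > 0, so Plotkin applies.
Compute d/(2d−n) = 21/4 ≈ 5.2500.
⌊d/(2d−n)⌋ = 5.
Plotkin bound: M ≤ 2·5 = 10.
Given |C| = 15, check: VIOLATED.
This |C| is above the Plotkin bound, so no binary code with n = 38, d = 21 and 15 codewords exists.


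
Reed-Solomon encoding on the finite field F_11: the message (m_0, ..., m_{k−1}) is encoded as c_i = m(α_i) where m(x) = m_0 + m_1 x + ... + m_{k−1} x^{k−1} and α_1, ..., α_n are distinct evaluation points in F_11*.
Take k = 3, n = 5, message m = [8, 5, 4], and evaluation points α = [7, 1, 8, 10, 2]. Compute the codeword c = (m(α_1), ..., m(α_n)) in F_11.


c = [8, 6, 7, 7, 1]

Message polynomial: m(x) = 8 + 5·x + 4·x^2 (mod 11).
For each evaluation point α_i, compute m(α_i) mod 11:
  α_1 = 7: Horner steps 4 → 0 → 8, so m(7) = 8.
  α_2 = 1: Horner steps 4 → 9 → 6, so m(1) = 6.
  α_3 = 8: Horner steps 4 → 4 → 7, so m(8) = 7.
  α_4 = 10: Horner steps 4 → 1 → 7, so m(10) = 7.
  α_5 = 2: Horner steps 4 → 2 → 1, so m(2) = 1.
Codeword c = [8, 6, 7, 7, 1] ∈ F_11^5.


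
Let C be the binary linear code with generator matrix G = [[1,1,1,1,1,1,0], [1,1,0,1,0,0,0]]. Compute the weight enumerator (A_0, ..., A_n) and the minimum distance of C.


Weight distribution: A_0 = 1, A_3 = 2, A_6 = 1. Minimum distance d = 3.

Enumerate all 2^2 = 4 messages m ∈ F_2^2.
For each, compute codeword c = mG in F_2^7, then tally its weight.
  m = 00 → c = 0000000, weight = 0.
  m = 10 → c = 1111110, weight = 6.
  m = 01 → c = 1101000, weight = 3.
  m = 11 → c = 0010110, weight = 3.
Tally weights:
  weight 0: 1 codewords.
  weight 3: 2 codewords.
  weight 6: 1 codewords.
Minimum distance d = smallest w > 0 with A_w > 0 = 3.
Sanity: Σ A_w = 4 = 2^2 = 4 ✓.


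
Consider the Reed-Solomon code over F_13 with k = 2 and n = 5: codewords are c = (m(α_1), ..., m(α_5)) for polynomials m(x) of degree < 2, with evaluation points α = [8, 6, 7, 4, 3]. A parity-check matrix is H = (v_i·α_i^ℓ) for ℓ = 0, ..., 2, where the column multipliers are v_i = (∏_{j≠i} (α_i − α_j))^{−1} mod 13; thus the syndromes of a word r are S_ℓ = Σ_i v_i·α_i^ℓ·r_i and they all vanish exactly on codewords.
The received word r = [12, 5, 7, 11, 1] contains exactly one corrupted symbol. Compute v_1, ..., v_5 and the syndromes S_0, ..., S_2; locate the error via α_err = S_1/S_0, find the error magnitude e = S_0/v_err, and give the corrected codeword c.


S = (5, 9, 11), error at position 3, error magnitude e = 5, c = [12, 5, 2, 11, 1].

Step 1: column multipliers v_i = (∏_{j≠i}(α_i − α_j))^{−1} mod 13.
  i = 1 (α = 8): (8−6)(8−7)(8−4)(8−3) = 2·1·4·5 = 40 ≡ 1, so v_1 = 1^{−1} = 1 (mod 13).
  i = 2 (α = 6): (6−8)(6−7)(6−4)(6−3) = (−2)·(−1)·2·3 = 12 ≡ 12, so v_2 = 12^{−1} = 12 (mod 13).
  i = 3 (α = 7): (7−8)(7−6)(7−4)(7−3) = (−1)·1·3·4 = −12 ≡ 1, so v_3 = 1^{−1} = 1 (mod 13).
  i = 4 (α = 4): (4−8)(4−6)(4−7)(4−3) = (−4)·(−2)·(−3)·1 = −24 ≡ 2, so v_4 = 2^{−1} = 7 (mod 13).
  i = 5 (α = 3): (3−8)(3−6)(3−7)(3−4) = (−5)·(−3)·(−4)·(−1) = 60 ≡ 8, so v_5 = 8^{−1} = 5 (mod 13).
  v = [1, 12, 1, 7, 5].
Step 2: syndromes of r = [12, 5, 7, 11, 1] (all sums mod 13).
  S_0 = Σ v_i r_i = 1·12 + 12·5 + 1·7 + 7·11 + 5·1 = 161 ≡ 5.
  S_1 = Σ v_i α_i r_i = 1·8·12 + 12·6·5 + 1·7·7 + 7·4·11 + 5·3·1 = 828 ≡ 9.
  α_i^2 mod 13 = [12, 10, 10, 3, 9].
  S_2 = Σ v_i α_i^2 r_i = 1·12·12 + 12·10·5 + 1·10·7 + 7·3·11 + 5·9·1 = 1090 ≡ 11.
  S = (5, 9, 11) ≠ 0, so r is not a codeword (an error is present).
Step 3: locate the error. For a single error e at position i, S_ℓ = v_i·e·α_i^ℓ, so α_err = S_1/S_0.
  S_0^{−1} = 5^{−1} = 8 (mod 13), so α_err = 9·8 = 72 ≡ 7 = α_3. Error position i = 3.
  Consistency check: S_2/S_1 = 11·3 = 33 ≡ 7 = α_err ✓ (single-error assumption holds).
Step 4: error magnitude e = S_0/v_3 = S_0·∏_{j≠3}(α_3 − α_j) = 5·1 = 5 ≡ 5 (mod 13).
Step 5: correct position 3: c_3 = r_3 − e = 7 − 5 ≡ 2 (mod 13). Hence c = [12, 5, 2, 11, 1].
  Check: interpolating c through the α_i gives m(x) = 10 + 10·x (degree < 2) with m(α_i) = c_i for every i, so c is indeed a codeword.


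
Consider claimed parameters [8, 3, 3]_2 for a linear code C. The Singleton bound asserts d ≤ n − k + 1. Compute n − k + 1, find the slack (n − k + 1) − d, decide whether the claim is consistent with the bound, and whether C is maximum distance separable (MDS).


Singleton RHS = n − k + 1 = 6, slack = 3, bound satisfied, not MDS.

Singleton bound: d ≤ n − k + 1.
Here n = 8, k = 3, so n − k + 1 = 6.
Given d = 3, check d ≤ 6: YES.
Slack = (n − k + 1) − d = 3.
The code is NOT MDS (slack = 3 > 0).
Description: the claimed parameters are [8, 3, 3]_2; such a code would be non-MDS.


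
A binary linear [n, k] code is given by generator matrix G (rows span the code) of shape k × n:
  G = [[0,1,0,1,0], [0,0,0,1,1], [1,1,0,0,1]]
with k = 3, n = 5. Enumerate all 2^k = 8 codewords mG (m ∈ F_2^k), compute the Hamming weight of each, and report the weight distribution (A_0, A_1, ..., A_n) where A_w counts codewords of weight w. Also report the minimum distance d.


Weight distribution: A_0 = 1, A_1 = 1, A_2 = 3, A_3 = 3. Minimum distance d = 1.

Enumerate all 2^3 = 8 messages m ∈ F_2^3.
For each, compute codeword c = mG in F_2^5, then tally its weight.
  m = 000 → c = 00000, weight = 0.
  m = 100 → c = 01010, weight = 2.
  m = 010 → c = 00011, weight = 2.
  m = 110 → c = 01001, weight = 2.
  m = 001 → c = 11001, weight = 3.
  m = 101 → c = 10011, weight = 3.
  m = 011 → c = 11010, weight = 3.
  m = 111 → c = 10000, weight = 1.
Tally weights:
  weight 0: 1 codewords.
  weight 1: 1 codewords.
  weight 2: 3 codewords.
  weight 3: 3 codewords.
Minimum distance d = smallest w > 0 with A_w > 0 = 1.
Sanity: Σ A_w = 8 = 2^3 = 8 ✓.


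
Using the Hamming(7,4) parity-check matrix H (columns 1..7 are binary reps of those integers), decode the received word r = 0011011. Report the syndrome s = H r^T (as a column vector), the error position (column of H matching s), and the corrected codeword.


s = (1, 1, 0)^T, error position = 6, corrected codeword c = 0011001

Compute s = H r^T mod 2 one row at a time:
  s_1 = 1 + 0 + 1 + 1 = 3 ≡ 1 (mod 2).
  s_2 = 0 + 1 + 1 + 1 = 3 ≡ 1 (mod 2).
  s_3 = 0 + 1 + 0 + 1 = 2 ≡ 0 (mod 2).
s = (1, 1, 0)^T — this equals column 6 of H (binary 110), so error is at position 6.
Correct: flip bit 6 of r = 0011011 to get c = 0011001.


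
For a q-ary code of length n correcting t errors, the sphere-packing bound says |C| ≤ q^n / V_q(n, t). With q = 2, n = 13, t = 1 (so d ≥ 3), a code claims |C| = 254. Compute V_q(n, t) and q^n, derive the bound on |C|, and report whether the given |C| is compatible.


V_q(n, t) = 14, q^n = 8192, Hamming bound = 585, |C| = 254 ≤ bound (satisfied).

Step 1: Compute V_q(n, t) = Σ_{j=0}^1 C(n, j) (q−1)^j.
  j = 0: C(13,0)·(1)^0 = 1·1 = 1.
  j = 1: C(13,1)·(1)^1 = 13·1 = 13.
  V_q(n, t) = 1 + 13 = 14.
Step 2: q^n = 2^13 = 8192.
Step 3: Hamming bound ⌊q^n / V_q(n,t)⌋ = ⌊8192/14⌋ = 585.
Step 4: Compare |C| = 254 to 585: satisfied.
The claimed |C| lies below the Hamming bound.


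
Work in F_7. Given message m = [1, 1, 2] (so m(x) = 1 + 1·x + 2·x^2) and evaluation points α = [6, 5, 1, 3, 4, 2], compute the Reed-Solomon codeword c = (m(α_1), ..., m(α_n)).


c = [2, 0, 4, 1, 2, 4]

Message polynomial: m(x) = 1 + 1·x + 2·x^2 (mod 7).
For each evaluation point α_i, compute m(α_i) mod 7:
  α_1 = 6: Horner steps 2 → 6 → 2, so m(6) = 2.
  α_2 = 5: Horner steps 2 → 4 → 0, so m(5) = 0.
  α_3 = 1: Horner steps 2 → 3 → 4, so m(1) = 4.
  α_4 = 3: Horner steps 2 → 0 → 1, so m(3) = 1.
  α_5 = 4: Horner steps 2 → 2 → 2, so m(4) = 2.
  α_6 = 2: Horner steps 2 → 5 → 4, so m(2) = 4.
Codeword c = [2, 0, 4, 1, 2, 4] ∈ F_7^6.


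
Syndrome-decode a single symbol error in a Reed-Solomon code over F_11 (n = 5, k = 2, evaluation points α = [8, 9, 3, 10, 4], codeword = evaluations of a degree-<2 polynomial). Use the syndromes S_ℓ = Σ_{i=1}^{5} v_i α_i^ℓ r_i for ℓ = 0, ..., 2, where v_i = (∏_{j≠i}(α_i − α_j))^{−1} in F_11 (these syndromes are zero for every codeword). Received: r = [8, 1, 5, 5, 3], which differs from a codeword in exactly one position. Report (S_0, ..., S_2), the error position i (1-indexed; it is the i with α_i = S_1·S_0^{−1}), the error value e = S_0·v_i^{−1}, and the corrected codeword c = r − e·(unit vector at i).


S = (6, 7, 10), error at position 3, error magnitude e = 6, c = [8, 1, 10, 5, 3].

Step 1: column multipliers v_i = (∏_{j≠i}(α_i − α_j))^{−1} mod 11.
  i = 1 (α = 8): (8−9)(8−3)(8−10)(8−4) = (−1)·5·(−2)·4 = 40 ≡ 7, so v_1 = 7^{−1} = 8 (mod 11).
  i = 2 (α = 9): (9−8)(9−3)(9−10)(9−4) = 1·6·(−1)·5 = −30 ≡ 3, so v_2 = 3^{−1} = 4 (mod 11).
  i = 3 (α = 3): (3−8)(3−9)(3−10)(3−4) = (−5)·(−6)·(−7)·(−1) = 210 ≡ 1, so v_3 = 1^{−1} = 1 (mod 11).
  i = 4 (α = 10): (10−8)(10−9)(10−3)(10−4) = 2·1·7·6 = 84 ≡ 7, so v_4 = 7^{−1} = 8 (mod 11).
  i = 5 (α = 4): (4−8)(4−9)(4−3)(4−10) = (−4)·(−5)·1·(−6) = −120 ≡ 1, so v_5 = 1^{−1} = 1 (mod 11).
  v = [8, 4, 1, 8, 1].
Step 2: syndromes of r = [8, 1, 5, 5, 3] (all sums mod 11).
  S_0 = Σ v_i r_i = 8·8 + 4·1 + 1·5 + 8·5 + 1·3 = 116 ≡ 6.
  S_1 = Σ v_i α_i r_i = 8·8·8 + 4·9·1 + 1·3·5 + 8·10·5 + 1·4·3 = 975 ≡ 7.
  α_i^2 mod 11 = [9, 4, 9, 1, 5].
  S_2 = Σ v_i α_i^2 r_i = 8·9·8 + 4·4·1 + 1·9·5 + 8·1·5 + 1·5·3 = 692 ≡ 10.
  S = (6, 7, 10) ≠ 0, so r is not a codeword (an error is present).
Step 3: locate the error. For a single error e at position i, S_ℓ = v_i·e·α_i^ℓ, so α_err = S_1/S_0.
  S_0^{−1} = 6^{−1} = 2 (mod 11), so α_err = 7·2 = 14 ≡ 3 = α_3. Error position i = 3.
  Consistency check: S_2/S_1 = 10·8 = 80 ≡ 3 = α_err ✓ (single-error assumption holds).
Step 4: error magnitude e = S_0/v_3 = S_0·∏_{j≠3}(α_3 − α_j) = 6·1 = 6 ≡ 6 (mod 11).
Step 5: correct position 3: c_3 = r_3 − e = 5 − 6 ≡ 10 (mod 11). Hence c = [8, 1, 10, 5, 3].
  Check: interpolating c through the α_i gives m(x) = 9 + 4·x (degree < 2) with m(α_i) = c_i for every i, so c is indeed a codeword.


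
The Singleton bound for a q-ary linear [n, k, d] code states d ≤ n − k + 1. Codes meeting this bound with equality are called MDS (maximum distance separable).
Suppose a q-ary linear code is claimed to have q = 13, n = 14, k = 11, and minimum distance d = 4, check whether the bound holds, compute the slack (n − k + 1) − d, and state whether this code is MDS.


Singleton RHS = n − k + 1 = 4, slack = 0, bound satisfied, MDS.

Singleton bound: d ≤ n − k + 1.
Here n = 14, k = 11, so n − k + 1 = 4.
Given d = 4, check d ≤ 4: YES.
Slack = (n − k + 1) − d = 0.
The code is MDS (slack = 0).
Description: the claimed parameters are [14, 11, 4]_13; such a code would be MDS (meets Singleton bound).


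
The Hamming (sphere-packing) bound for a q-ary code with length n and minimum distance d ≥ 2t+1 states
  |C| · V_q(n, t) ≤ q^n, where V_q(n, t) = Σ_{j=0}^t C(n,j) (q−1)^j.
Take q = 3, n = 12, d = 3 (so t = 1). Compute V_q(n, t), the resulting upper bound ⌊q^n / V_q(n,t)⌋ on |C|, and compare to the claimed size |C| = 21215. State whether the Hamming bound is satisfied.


V_q(n, t) = 25, q^n = 531441, Hamming bound = 21257, |C| = 21215 ≤ bound (satisfied).

Step 1: Compute V_q(n, t) = Σ_{j=0}^1 C(n, j) (q−1)^j.
  j = 0: C(12,0)·(2)^0 = 1·1 = 1.
  j = 1: C(12,1)·(2)^1 = 12·2 = 24.
  V_q(n, t) = 1 + 24 = 25.
Step 2: q^n = 3^12 = 531441.
Step 3: Hamming bound ⌊q^n / V_q(n,t)⌋ = ⌊531441/25⌋ = 21257.
Step 4: Compare |C| = 21215 to 21257: satisfied.
The claimed |C| lies below the Hamming bound.


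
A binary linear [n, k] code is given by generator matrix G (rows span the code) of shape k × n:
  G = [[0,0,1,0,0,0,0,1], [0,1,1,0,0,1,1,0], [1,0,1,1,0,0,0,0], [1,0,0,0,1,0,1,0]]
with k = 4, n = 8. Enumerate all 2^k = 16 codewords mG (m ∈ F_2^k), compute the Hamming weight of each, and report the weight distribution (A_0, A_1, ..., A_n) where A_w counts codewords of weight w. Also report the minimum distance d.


Weight distribution: A_0 = 1, A_2 = 1, A_3 = 3, A_4 = 5, A_5 = 4, A_6 = 1, A_7 = 1. Minimum distance d = 2.

Enumerate all 2^4 = 16 messages m ∈ F_2^4.
For each, compute codeword c = mG in F_2^8, then tally its weight.
  m = 0000 → c = 00000000, weight = 0.
  m = 1000 → c = 00100001, weight = 2.
  m = 0100 → c = 01100110, weight = 4.
  m = 1100 → c = 01000111, weight = 4.
  m = 0010 → c = 10110000, weight = 3.
  m = 1010 → c = 10010001, weight = 3.
  m = 0110 → c = 11010110, weight = 5.
  m = 1110 → c = 11110111, weight = 7.
  m = 0001 → c = 10001010, weight = 3.
  m = 1001 → c = 10101011, weight = 5.
  m = 0101 → c = 11101100, weight = 5.
  m = 1101 → c = 11001101, weight = 5.
  m = 0011 → c = 00111010, weight = 4.
  m = 1011 → c = 00011011, weight = 4.
  m = 0111 → c = 01011100, weight = 4.
  m = 1111 → c = 01111101, weight = 6.
Tally weights:
  weight 0: 1 codewords.
  weight 2: 1 codewords.
  weight 3: 3 codewords.
  weight 4: 5 codewords.
  weight 5: 4 codewords.
  weight 6: 1 codewords.
  weight 7: 1 codewords.
Minimum distance d = smallest w > 0 with A_w > 0 = 2.
Sanity: Σ A_w = 16 = 2^4 = 16 ✓.


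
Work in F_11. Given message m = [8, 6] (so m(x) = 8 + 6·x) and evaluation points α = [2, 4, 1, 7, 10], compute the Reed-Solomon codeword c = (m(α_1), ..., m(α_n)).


c = [9, 10, 3, 6, 2]

Message polynomial: m(x) = 8 + 6·x (mod 11).
For each evaluation point α_i, compute m(α_i) mod 11:
  α_1 = 2: Horner steps 6 → 9, so m(2) = 9.
  α_2 = 4: Horner steps 6 → 10, so m(4) = 10.
  α_3 = 1: Horner steps 6 → 3, so m(1) = 3.
  α_4 = 7: Horner steps 6 → 6, so m(7) = 6.
  α_5 = 10: Horner steps 6 → 2, so m(10) = 2.
Codeword c = [9, 10, 3, 6, 2] ∈ F_11^5.


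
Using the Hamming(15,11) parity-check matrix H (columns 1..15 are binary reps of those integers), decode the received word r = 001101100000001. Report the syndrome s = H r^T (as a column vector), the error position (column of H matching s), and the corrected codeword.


s = (1, 0, 0, 1)^T, error position = 9, corrected codeword c = 001101101000001

Compute s = H r^T mod 2 one row at a time:
  s_1 = 0 + 0 + 0 + 0 + 0 + 0 + 0 + 1 = 1 ≡ 1 (mod 2).
  s_2 = 1 + 0 + 1 + 1 + 0 + 0 + 0 + 1 = 4 ≡ 0 (mod 2).
  s_3 = 0 + 1 + 1 + 1 + 0 + 0 + 0 + 1 = 4 ≡ 0 (mod 2).
  s_4 = 0 + 1 + 0 + 1 + 0 + 0 + 0 + 1 = 3 ≡ 1 (mod 2).
s = (1, 0, 0, 1)^T — this equals column 9 of H (binary 1001), so error is at position 9.
Correct: flip bit 9 of r = 001101100000001 to get c = 001101101000001.


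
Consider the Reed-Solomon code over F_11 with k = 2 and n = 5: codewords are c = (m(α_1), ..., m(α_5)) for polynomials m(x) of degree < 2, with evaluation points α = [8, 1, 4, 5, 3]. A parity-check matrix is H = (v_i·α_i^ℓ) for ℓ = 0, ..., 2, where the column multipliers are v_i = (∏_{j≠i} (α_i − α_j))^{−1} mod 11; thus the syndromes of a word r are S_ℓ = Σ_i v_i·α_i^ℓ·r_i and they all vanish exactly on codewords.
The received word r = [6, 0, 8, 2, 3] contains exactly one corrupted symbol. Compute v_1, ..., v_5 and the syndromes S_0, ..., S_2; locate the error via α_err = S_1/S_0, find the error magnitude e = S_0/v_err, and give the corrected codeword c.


S = (6, 6, 6), error at position 2, error magnitude e = 7, c = [6, 4, 8, 2, 3].

Step 1: column multipliers v_i = (∏_{j≠i}(α_i − α_j))^{−1} mod 11.
  i = 1 (α = 8): (8−1)(8−4)(8−5)(8−3) = 7·4·3·5 = 420 ≡ 2, so v_1 = 2^{−1} = 6 (mod 11).
  i = 2 (α = 1): (1−8)(1−4)(1−5)(1−3) = (−7)·(−3)·(−4)·(−2) = 168 ≡ 3, so v_2 = 3^{−1} = 4 (mod 11).
  i = 3 (α = 4): (4−8)(4−1)(4−5)(4−3) = (−4)·3·(−1)·1 = 12 ≡ 1, so v_3 = 1^{−1} = 1 (mod 11).
  i = 4 (α = 5): (5−8)(5−1)(5−4)(5−3) = (−3)·4·1·2 = −24 ≡ 9, so v_4 = 9^{−1} = 5 (mod 11).
  i = 5 (α = 3): (3−8)(3−1)(3−4)(3−5) = (−5)·2·(−1)·(−2) = −20 ≡ 2, so v_5 = 2^{−1} = 6 (mod 11).
  v = [6, 4, 1, 5, 6].
Step 2: syndromes of r = [6, 0, 8, 2, 3] (all sums mod 11).
  S_0 = Σ v_i r_i = 6·6 + 4·0 + 1·8 + 5·2 + 6·3 = 72 ≡ 6.
  S_1 = Σ v_i α_i r_i = 6·8·6 + 4·1·0 + 1·4·8 + 5·5·2 + 6·3·3 = 424 ≡ 6.
  α_i^2 mod 11 = [9, 1, 5, 3, 9].
  S_2 = Σ v_i α_i^2 r_i = 6·9·6 + 4·1·0 + 1·5·8 + 5·3·2 + 6·9·3 = 556 ≡ 6.
  S = (6, 6, 6) ≠ 0, so r is not a codeword (an error is present).
Step 3: locate the error. For a single error e at position i, S_ℓ = v_i·e·α_i^ℓ, so α_err = S_1/S_0.
  S_0^{−1} = 6^{−1} = 2 (mod 11), so α_err = 6·2 = 12 ≡ 1 = α_2. Error position i = 2.
  Consistency check: S_2/S_1 = 6·2 = 12 ≡ 1 = α_err ✓ (single-error assumption holds).
Step 4: error magnitude e = S_0/v_2 = S_0·∏_{j≠2}(α_2 − α_j) = 6·3 = 18 ≡ 7 (mod 11).
Step 5: correct position 2: c_2 = r_2 − e = 0 − 7 ≡ 4 (mod 11). Hence c = [6, 4, 8, 2, 3].
  Check: interpolating c through the α_i gives m(x) = 10 + 5·x (degree < 2) with m(α_i) = c_i for every i, so c is indeed a codeword.


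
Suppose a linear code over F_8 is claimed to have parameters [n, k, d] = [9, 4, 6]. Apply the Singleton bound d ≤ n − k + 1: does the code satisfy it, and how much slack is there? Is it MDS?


Singleton RHS = n − k + 1 = 6, slack = 0, bound satisfied, MDS.

Singleton bound: d ≤ n − k + 1.
Here n = 9, k = 4, so n − k + 1 = 6.
Given d = 6, check d ≤ 6: YES.
Slack = (n − k + 1) − d = 0.
The code is MDS (slack = 0).
Description: the claimed parameters are [9, 4, 6]_8; such a code would be MDS (meets Singleton bound).


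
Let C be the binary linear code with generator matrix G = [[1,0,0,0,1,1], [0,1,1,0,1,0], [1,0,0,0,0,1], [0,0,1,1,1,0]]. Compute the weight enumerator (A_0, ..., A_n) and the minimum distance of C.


Weight distribution: A_0 = 1, A_1 = 1, A_2 = 4, A_3 = 4, A_4 = 3, A_5 = 3. Minimum distance d = 1.

Enumerate all 2^4 = 16 messages m ∈ F_2^4.
For each, compute codeword c = mG in F_2^6, then tally its weight.
  m = 0000 → c = 000000, weight = 0.
  m = 1000 → c = 100011, weight = 3.
  m = 0100 → c = 011010, weight = 3.
  m = 1100 → c = 111001, weight = 4.
  m = 0010 → c = 100001, weight = 2.
  m = 1010 → c = 000010, weight = 1.
  m = 0110 → c = 111011, weight = 5.
  m = 1110 → c = 011000, weight = 2.
  m = 0001 → c = 001110, weight = 3.
  m = 1001 → c = 101101, weight = 4.
  m = 0101 → c = 010100, weight = 2.
  m = 1101 → c = 110111, weight = 5.
  m = 0011 → c = 101111, weight = 5.
  m = 1011 → c = 001100, weight = 2.
  m = 0111 → c = 110101, weight = 4.
  m = 1111 → c = 010110, weight = 3.
Tally weights:
  weight 0: 1 codewords.
  weight 1: 1 codewords.
  weight 2: 4 codewords.
  weight 3: 4 codewords.
  weight 4: 3 codewords.
  weight 5: 3 codewords.
Minimum distance d = smallest w > 0 with A_w > 0 = 1.
Sanity: Σ A_w = 16 = 2^4 = 16 ✓.


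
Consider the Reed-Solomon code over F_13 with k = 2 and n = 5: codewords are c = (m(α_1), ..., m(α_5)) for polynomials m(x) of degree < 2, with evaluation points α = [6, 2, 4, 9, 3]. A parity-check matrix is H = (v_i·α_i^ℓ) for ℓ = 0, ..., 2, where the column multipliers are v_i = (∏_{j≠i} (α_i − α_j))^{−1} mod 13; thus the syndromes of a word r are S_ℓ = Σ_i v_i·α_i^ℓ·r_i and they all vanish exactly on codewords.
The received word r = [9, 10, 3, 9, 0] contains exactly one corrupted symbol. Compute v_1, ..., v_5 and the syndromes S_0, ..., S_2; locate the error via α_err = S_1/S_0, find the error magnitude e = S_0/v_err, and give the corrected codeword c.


S = (5, 6, 2), error at position 4, error magnitude e = 4, c = [9, 10, 3, 5, 0].

Step 1: column multipliers v_i = (∏_{j≠i}(α_i − α_j))^{−1} mod 13.
  i = 1 (α = 6): (6−2)(6−4)(6−9)(6−3) = 4·2·(−3)·3 = −72 ≡ 6, so v_1 = 6^{−1} = 11 (mod 13).
  i = 2 (α = 2): (2−6)(2−4)(2−9)(2−3) = (−4)·(−2)·(−7)·(−1) = 56 ≡ 4, so v_2 = 4^{−1} = 10 (mod 13).
  i = 3 (α = 4): (4−6)(4−2)(4−9)(4−3) = (−2)·2·(−5)·1 = 20 ≡ 7, so v_3 = 7^{−1} = 2 (mod 13).
  i = 4 (α = 9): (9−6)(9−2)(9−4)(9−3) = 3·7·5·6 = 630 ≡ 6, so v_4 = 6^{−1} = 11 (mod 13).
  i = 5 (α = 3): (3−6)(3−2)(3−4)(3−9) = (−3)·1·(−1)·(−6) = −18 ≡ 8, so v_5 = 8^{−1} = 5 (mod 13).
  v = [11, 10, 2, 11, 5].
Step 2: syndromes of r = [9, 10, 3, 9, 0] (all sums mod 13).
  S_0 = Σ v_i r_i = 11·9 + 10·10 + 2·3 + 11·9 + 5·0 = 304 ≡ 5.
  S_1 = Σ v_i α_i r_i = 11·6·9 + 10·2·10 + 2·4·3 + 11·9·9 + 5·3·0 = 1709 ≡ 6.
  α_i^2 mod 13 = [10, 4, 3, 3, 9].
  S_2 = Σ v_i α_i^2 r_i = 11·10·9 + 10·4·10 + 2·3·3 + 11·3·9 + 5·9·0 = 1705 ≡ 2.
  S = (5, 6, 2) ≠ 0, so r is not a codeword (an error is present).
Step 3: locate the error. For a single error e at position i, S_ℓ = v_i·e·α_i^ℓ, so α_err = S_1/S_0.
  S_0^{−1} = 5^{−1} = 8 (mod 13), so α_err = 6·8 = 48 ≡ 9 = α_4. Error position i = 4.
  Consistency check: S_2/S_1 = 2·11 = 22 ≡ 9 = α_err ✓ (single-error assumption holds).
Step 4: error magnitude e = S_0/v_4 = S_0·∏_{j≠4}(α_4 − α_j) = 5·6 = 30 ≡ 4 (mod 13).
Step 5: correct position 4: c_4 = r_4 − e = 9 − 4 ≡ 5 (mod 13). Hence c = [9, 10, 3, 5, 0].
  Check: interpolating c through the α_i gives m(x) = 4 + 3·x (degree < 2) with m(α_i) = c_i for every i, so c is indeed a codeword.


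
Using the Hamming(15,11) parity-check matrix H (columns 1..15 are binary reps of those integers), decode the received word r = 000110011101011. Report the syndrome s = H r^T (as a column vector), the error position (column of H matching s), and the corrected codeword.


s = (0, 1, 1, 1)^T, error position = 7, corrected codeword c = 000110111101011

Compute s = H r^T mod 2 one row at a time:
  s_1 = 1 + 1 + 1 + 0 + 1 + 0 + 1 + 1 = 6 ≡ 0 (mod 2).
  s_2 = 1 + 1 + 0 + 0 + 1 + 0 + 1 + 1 = 5 ≡ 1 (mod 2).
  s_3 = 0 + 0 + 0 + 0 + 1 + 0 + 1 + 1 = 3 ≡ 1 (mod 2).
  s_4 = 0 + 0 + 1 + 0 + 1 + 0 + 0 + 1 = 3 ≡ 1 (mod 2).
s = (0, 1, 1, 1)^T — this equals column 7 of H (binary 0111), so error is at position 7.
Correct: flip bit 7 of r = 000110011101011 to get c = 000110111101011.


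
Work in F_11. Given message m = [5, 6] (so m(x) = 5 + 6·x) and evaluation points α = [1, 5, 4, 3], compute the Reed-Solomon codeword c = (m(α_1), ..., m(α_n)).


c = [0, 2, 7, 1]

Message polynomial: m(x) = 5 + 6·x (mod 11).
For each evaluation point α_i, compute m(α_i) mod 11:
  α_1 = 1: Horner steps 6 → 0, so m(1) = 0.
  α_2 = 5: Horner steps 6 → 2, so m(5) = 2.
  α_3 = 4: Horner steps 6 → 7, so m(4) = 7.
  α_4 = 3: Horner steps 6 → 1, so m(3) = 1.
Codeword c = [0, 2, 7, 1] ∈ F_11^4.


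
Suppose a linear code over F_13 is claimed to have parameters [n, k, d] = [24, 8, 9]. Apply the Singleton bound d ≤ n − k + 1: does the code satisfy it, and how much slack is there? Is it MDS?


Singleton RHS = n − k + 1 = 17, slack = 8, bound satisfied, not MDS.

Singleton bound: d ≤ n − k + 1.
Here n = 24, k = 8, so n − k + 1 = 17.
Given d = 9, check d ≤ 17: YES.
Slack = (n − k + 1) − d = 8.
The code is NOT MDS (slack = 8 > 0).
Description: the claimed parameters are [24, 8, 9]_13; such a code would be non-MDS.


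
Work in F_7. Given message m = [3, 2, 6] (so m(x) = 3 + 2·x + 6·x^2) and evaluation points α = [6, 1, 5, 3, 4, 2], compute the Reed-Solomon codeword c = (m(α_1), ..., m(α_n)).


c = [0, 4, 2, 0, 2, 3]

Message polynomial: m(x) = 3 + 2·x + 6·x^2 (mod 7).
For each evaluation point α_i, compute m(α_i) mod 7:
  α_1 = 6: Horner steps 6 → 3 → 0, so m(6) = 0.
  α_2 = 1: Horner steps 6 → 1 → 4, so m(1) = 4.
  α_3 = 5: Horner steps 6 → 4 → 2, so m(5) = 2.
  α_4 = 3: Horner steps 6 → 6 → 0, so m(3) = 0.
  α_5 = 4: Horner steps 6 → 5 → 2, so m(4) = 2.
  α_6 = 2: Horner steps 6 → 0 → 3, so m(2) = 3.
Codeword c = [0, 4, 2, 0, 2, 3] ∈ F_7^6.


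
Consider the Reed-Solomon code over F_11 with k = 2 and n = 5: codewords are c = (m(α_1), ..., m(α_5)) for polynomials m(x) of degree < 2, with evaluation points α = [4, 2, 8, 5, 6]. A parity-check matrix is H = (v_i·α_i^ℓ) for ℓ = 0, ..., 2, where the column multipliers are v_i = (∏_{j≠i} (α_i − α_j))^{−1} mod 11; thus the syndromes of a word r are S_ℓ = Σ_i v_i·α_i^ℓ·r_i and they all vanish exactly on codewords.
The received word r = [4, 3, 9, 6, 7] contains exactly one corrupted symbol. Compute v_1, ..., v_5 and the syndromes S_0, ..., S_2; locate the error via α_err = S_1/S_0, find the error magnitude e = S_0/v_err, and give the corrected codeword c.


S = (9, 3, 1), error at position 1, error magnitude e = 10, c = [5, 3, 9, 6, 7].

Step 1: column multipliers v_i = (∏_{j≠i}(α_i − α_j))^{−1} mod 11.
  i = 1 (α = 4): (4−2)(4−8)(4−5)(4−6) = 2·(−4)·(−1)·(−2) = −16 ≡ 6, so v_1 = 6^{−1} = 2 (mod 11).
  i = 2 (α = 2): (2−4)(2−8)(2−5)(2−6) = (−2)·(−6)·(−3)·(−4) = 144 ≡ 1, so v_2 = 1^{−1} = 1 (mod 11).
  i = 3 (α = 8): (8−4)(8−2)(8−5)(8−6) = 4·6·3·2 = 144 ≡ 1, so v_3 = 1^{−1} = 1 (mod 11).
  i = 4 (α = 5): (5−4)(5−2)(5−8)(5−6) = 1·3·(−3)·(−1) = 9 ≡ 9, so v_4 = 9^{−1} = 5 (mod 11).
  i = 5 (α = 6): (6−4)(6−2)(6−8)(6−5) = 2·4·(−2)·1 = −16 ≡ 6, so v_5 = 6^{−1} = 2 (mod 11).
  v = [2, 1, 1, 5, 2].
Step 2: syndromes of r = [4, 3, 9, 6, 7] (all sums mod 11).
  S_0 = Σ v_i r_i = 2·4 + 1·3 + 1·9 + 5·6 + 2·7 = 64 ≡ 9.
  S_1 = Σ v_i α_i r_i = 2·4·4 + 1·2·3 + 1·8·9 + 5·5·6 + 2·6·7 = 344 ≡ 3.
  α_i^2 mod 11 = [5, 4, 9, 3, 3].
  S_2 = Σ v_i α_i^2 r_i = 2·5·4 + 1·4·3 + 1·9·9 + 5·3·6 + 2·3·7 = 265 ≡ 1.
  S = (9, 3, 1) ≠ 0, so r is not a codeword (an error is present).
Step 3: locate the error. For a single error e at position i, S_ℓ = v_i·e·α_i^ℓ, so α_err = S_1/S_0.
  S_0^{−1} = 9^{−1} = 5 (mod 11), so α_err = 3·5 = 15 ≡ 4 = α_1. Error position i = 1.
  Consistency check: S_2/S_1 = 1·4 = 4 ≡ 4 = α_err ✓ (single-error assumption holds).
Step 4: error magnitude e = S_0/v_1 = S_0·∏_{j≠1}(α_1 − α_j) = 9·6 = 54 ≡ 10 (mod 11).
Step 5: correct position 1: c_1 = r_1 − e = 4 − 10 ≡ 5 (mod 11). Hence c = [5, 3, 9, 6, 7].
  Check: interpolating c through the α_i gives m(x) = 1 + 1·x (degree < 2) with m(α_i) = c_i for every i, so c is indeed a codeword.
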